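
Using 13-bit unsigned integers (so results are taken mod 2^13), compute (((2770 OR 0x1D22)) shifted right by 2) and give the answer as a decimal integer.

2770 = 0101011010010
0x1D22 = 1110100100010
→ OR → 1111111110010 = 8178
→ shifted right by 2 → 0011111111100 = 2044

2044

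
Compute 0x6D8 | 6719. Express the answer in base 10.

0x6D8 = 0011011011000
6719 = 1101000111111
 OR → 1111011111111 = 7935

7935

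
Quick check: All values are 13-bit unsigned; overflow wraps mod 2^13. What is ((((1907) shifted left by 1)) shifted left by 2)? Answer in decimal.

7064

1907 = 0011101110011
→ shifted left by 1 (mod 2^13) → 0111011100110 = 3814
→ shifted left by 2 (mod 2^13) → 1101110011000 = 7064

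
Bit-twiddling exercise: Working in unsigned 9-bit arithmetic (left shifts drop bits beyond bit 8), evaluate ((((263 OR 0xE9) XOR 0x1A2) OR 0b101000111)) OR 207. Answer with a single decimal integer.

463

263 = 100000111
0xE9 = 011101001
→ OR → 111101111 = 495
0x1A2 = 110100010
→ XOR → 001001101 = 77
0b101000111 = 101000111
→ OR → 101001111 = 335
207 = 011001111
→ OR → 111001111 = 463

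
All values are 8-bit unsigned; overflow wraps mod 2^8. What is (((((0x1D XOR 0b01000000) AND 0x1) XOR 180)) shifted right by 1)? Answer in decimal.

0x1D = 00011101
0b01000000 = 01000000
→ XOR → 01011101 = 93
0x1 = 00000001
→ AND → 00000001 = 1
180 = 10110100
→ XOR → 10110101 = 181
→ shifted right by 1 → 01011010 = 90

90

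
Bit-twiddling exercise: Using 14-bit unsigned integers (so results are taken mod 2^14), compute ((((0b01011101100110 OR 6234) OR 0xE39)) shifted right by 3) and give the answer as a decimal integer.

0b01011101100110 = 01011101100110
6234 = 01100001011010
→ OR → 01111101111110 = 8062
0xE39 = 00111000111001
→ OR → 01111101111111 = 8063
→ shifted right by 3 → 00001111101111 = 1007

1007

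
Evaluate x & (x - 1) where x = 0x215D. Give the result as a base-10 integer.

x = 10000101011101 = 8541
x - 1 = 10000101011100
AND   = 10000101011100 = 8540
(x & (x - 1) clears the lowest set bit of x.)

8540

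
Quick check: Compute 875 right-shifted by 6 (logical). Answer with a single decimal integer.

875 = 1101101011
shift right by 6 → 0000001101 = 13
(equivalently, floor(875 / 64))

13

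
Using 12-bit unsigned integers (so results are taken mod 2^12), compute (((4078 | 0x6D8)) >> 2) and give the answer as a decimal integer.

1023

4078 = 111111101110
0x6D8 = 011011011000
→ | → 111111111110 = 4094
→ >> 2 → 001111111111 = 1023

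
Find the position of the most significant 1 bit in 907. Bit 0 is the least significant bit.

9

907 = 1110001011
The topmost 1 is at position 9 (since 2^9 = 512 ≤ 907 < 1024).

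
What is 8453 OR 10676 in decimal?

10677

8453 = 10000100000101
10676 = 10100110110100
 OR → 10100110110101 = 10677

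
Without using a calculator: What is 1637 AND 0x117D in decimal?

1637 = 0011001100101
0x117D = 1000101111101
AND → 0000001100101 = 101

101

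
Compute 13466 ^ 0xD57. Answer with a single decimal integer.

13466 = 11010010011010
0xD57 = 00110101010111
XOR → 11100111001101 = 14797

14797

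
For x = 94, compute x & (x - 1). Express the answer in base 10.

92

x = 1011110 = 94
x - 1 = 1011101
AND   = 1011100 = 92
(x & (x - 1) clears the lowest set bit of x.)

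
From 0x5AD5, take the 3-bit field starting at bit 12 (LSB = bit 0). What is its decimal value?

5

v = 101101011010101
Shift right by 12: 101
Mask low 3 bits: 101 = 5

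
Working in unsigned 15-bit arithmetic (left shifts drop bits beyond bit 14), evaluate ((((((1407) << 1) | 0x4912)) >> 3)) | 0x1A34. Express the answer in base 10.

7039

1407 = 000010101111111
→ << 1 (mod 2^15) → 000101011111110 = 2814
0x4912 = 100100100010010
→ | → 100101111111110 = 19454
→ >> 3 → 000100101111111 = 2431
0x1A34 = 001101000110100
→ | → 001101101111111 = 7039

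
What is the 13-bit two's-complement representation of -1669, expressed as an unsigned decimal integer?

1669 in 13 bits: 0011010000101
Invert: 1100101111010
Add 1:  1100101111011 = 6523
(Check: 2^13 - 1669 = 8192 - 1669 = 6523.)

6523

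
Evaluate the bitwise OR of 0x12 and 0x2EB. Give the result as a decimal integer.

763

0x12 = 0000010010
0x2EB = 1011101011
 OR → 1011111011 = 763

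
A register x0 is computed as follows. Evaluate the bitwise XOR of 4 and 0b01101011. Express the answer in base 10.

111

4 = 0000100
b = 1101011
XOR → 1101111 = 111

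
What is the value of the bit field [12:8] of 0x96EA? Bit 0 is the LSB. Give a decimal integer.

v = 1001011011101010
Shift right by 8: 10010110
Mask low 5 bits: 10110 = 22

22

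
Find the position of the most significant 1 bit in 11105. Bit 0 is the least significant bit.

11105 = 10101101100001
The topmost 1 is at position 13 (since 2^13 = 8192 ≤ 11105 < 16384).

13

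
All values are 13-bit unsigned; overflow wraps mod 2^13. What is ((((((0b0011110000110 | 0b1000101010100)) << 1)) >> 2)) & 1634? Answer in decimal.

0b0011110000110 = 0011110000110
0b1000101010100 = 1000101010100
→ | → 1011111010110 = 6102
→ << 1 (mod 2^13) → 0111110101100 = 4012
→ >> 2 → 0001111101011 = 1003
1634 = 0011001100010
→ & → 0001001100010 = 610

610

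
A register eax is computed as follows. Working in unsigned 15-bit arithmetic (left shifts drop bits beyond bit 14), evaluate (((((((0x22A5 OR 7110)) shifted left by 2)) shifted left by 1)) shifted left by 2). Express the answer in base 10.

31968

0x22A5 = 010001010100101
7110 = 001101111000110
→ OR → 011101111100111 = 15335
→ shifted left by 2 (mod 2^15) → 110111110011100 = 28572
→ shifted left by 1 (mod 2^15) → 101111100111000 = 24376
→ shifted left by 2 (mod 2^15) → 111110011100000 = 31968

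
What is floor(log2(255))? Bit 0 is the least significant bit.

7

255 = 11111111
The topmost 1 is at position 7 (since 2^7 = 128 ≤ 255 < 256).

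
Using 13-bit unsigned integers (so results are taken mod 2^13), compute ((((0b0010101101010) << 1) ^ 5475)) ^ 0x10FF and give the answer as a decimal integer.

3912

0b0010101101010 = 0010101101010
→ << 1 (mod 2^13) → 0101011010100 = 2772
5475 = 1010101100011
→ ^ → 1111110110111 = 8119
0x10FF = 1000011111111
→ ^ → 0111101001000 = 3912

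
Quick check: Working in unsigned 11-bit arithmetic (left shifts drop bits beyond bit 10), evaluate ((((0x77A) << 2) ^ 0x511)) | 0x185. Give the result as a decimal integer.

0x77A = 11101111010
→ << 2 (mod 2^11) → 10111101000 = 1512
0x511 = 10100010001
→ ^ → 00011111001 = 249
0x185 = 00110000101
→ | → 00111111101 = 509

509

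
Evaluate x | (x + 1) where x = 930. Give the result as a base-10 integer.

931

x = 1110100010 = 930
x + 1 = 1110100011
OR    = 1110100011 = 931
(x | (x + 1) sets the lowest cleared bit.)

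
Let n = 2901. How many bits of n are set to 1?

2901 = 101101010101
Count the 1s: 1 + 1 + 1 + 1 + 1 + 1 + 1 = 7

7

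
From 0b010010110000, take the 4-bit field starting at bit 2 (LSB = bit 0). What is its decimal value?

v = 010010110000
Shift right by 2: 0100101100
Mask low 4 bits: 1100 = 12

12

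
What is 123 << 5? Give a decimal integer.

3936

123 = 000001111011
shift left by 5 → 111101100000 = 3936
(equivalently, 123 × 2^5 = 123 × 32)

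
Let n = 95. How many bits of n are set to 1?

95 = 1011111
Count the 1s: 1 + 1 + 1 + 1 + 1 + 1 = 6

6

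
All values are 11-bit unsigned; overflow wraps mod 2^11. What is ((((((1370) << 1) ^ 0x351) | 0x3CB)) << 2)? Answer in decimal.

1980

1370 = 10101011010
→ << 1 (mod 2^11) → 01010110100 = 692
0x351 = 01101010001
→ ^ → 00111100101 = 485
0x3CB = 01111001011
→ | → 01111101111 = 1007
→ << 2 (mod 2^11) → 11110111100 = 1980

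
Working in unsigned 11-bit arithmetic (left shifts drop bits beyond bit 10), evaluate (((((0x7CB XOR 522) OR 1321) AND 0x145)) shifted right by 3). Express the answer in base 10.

0x7CB = 11111001011
522 = 01000001010
→ XOR → 10111000001 = 1473
1321 = 10100101001
→ OR → 10111101001 = 1513
0x145 = 00101000101
→ AND → 00101000001 = 321
→ shifted right by 3 → 00000101000 = 40

40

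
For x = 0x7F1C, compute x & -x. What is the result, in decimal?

4

x = 111111100011100 = 32540
-x (two's complement) = …000000011100100
AND   = 000000000000100 = 4
(x & -x isolates the lowest set bit of x.)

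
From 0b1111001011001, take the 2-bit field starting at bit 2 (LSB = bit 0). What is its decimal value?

v = 1111001011001
Shift right by 2: 11110010110
Mask low 2 bits: 10 = 2

2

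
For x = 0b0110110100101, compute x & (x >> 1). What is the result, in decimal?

x = 110110100101 = 3493
x>>1 = 011011010010
AND  = 010010000000 = 1152
(x & (x >> 1) has a 1 wherever x has two consecutive 1 bits.)

1152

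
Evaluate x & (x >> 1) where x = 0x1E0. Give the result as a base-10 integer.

224

x = 111100000 = 480
x>>1 = 011110000
AND  = 011100000 = 224
(x & (x >> 1) has a 1 wherever x has two consecutive 1 bits.)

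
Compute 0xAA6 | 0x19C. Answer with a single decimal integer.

0xAA6 = 101010100110
0x19C = 000110011100
 OR → 101110111110 = 3006

3006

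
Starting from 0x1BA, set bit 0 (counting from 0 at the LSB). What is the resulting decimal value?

443

x = 110111010
bit 0 is currently 0; set it via x | (1 << 0) = x | 1
→ 110111011 = 443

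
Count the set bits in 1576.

1576 = 11000101000
Count the 1s: 1 + 1 + 1 + 1 = 4

4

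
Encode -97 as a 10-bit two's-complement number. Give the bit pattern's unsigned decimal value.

927

97 in 10 bits: 0001100001
Invert: 1110011110
Add 1:  1110011111 = 927
(Check: 2^10 - 97 = 1024 - 97 = 927.)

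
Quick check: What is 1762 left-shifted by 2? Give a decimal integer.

1762 = 0011011100010
shift left by 2 → 1101110001000 = 7048
(equivalently, 1762 × 2^2 = 1762 × 4)

7048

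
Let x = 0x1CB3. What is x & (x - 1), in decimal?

7346

x = 1110010110011 = 7347
x - 1 = 1110010110010
AND   = 1110010110010 = 7346
(x & (x - 1) clears the lowest set bit of x.)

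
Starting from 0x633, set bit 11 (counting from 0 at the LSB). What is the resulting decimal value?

3635

x = 0000011000110011
bit 11 is currently 0; set it via x | (1 << 11) = x | 2048
→ 0000111000110011 = 3635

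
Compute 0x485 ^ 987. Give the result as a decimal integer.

0x485 = 10010000101
987 = 01111011011
XOR → 11101011110 = 1886

1886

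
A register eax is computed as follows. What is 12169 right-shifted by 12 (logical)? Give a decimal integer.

12169 = 10111110001001
shift right by 12 → 00000000000010 = 2
(equivalently, floor(12169 / 4096))

2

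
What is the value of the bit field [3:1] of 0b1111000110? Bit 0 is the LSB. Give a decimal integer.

v = 1111000110
Shift right by 1: 111100011
Mask low 3 bits: 011 = 3

3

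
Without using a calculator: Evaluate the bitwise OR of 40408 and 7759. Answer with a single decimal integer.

40927

40408 = 1001110111011000
7759 = 0001111001001111
 OR → 1001111111011111 = 40927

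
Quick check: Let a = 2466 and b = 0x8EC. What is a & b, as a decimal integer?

2466 = 100110100010
0x8EC = 100011101100
AND → 100010100000 = 2208

2208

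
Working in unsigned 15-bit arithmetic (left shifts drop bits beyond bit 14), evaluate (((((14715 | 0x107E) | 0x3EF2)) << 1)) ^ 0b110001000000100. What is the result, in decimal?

14715 = 011100101111011
0x107E = 001000001111110
→ | → 011100101111111 = 14719
0x3EF2 = 011111011110010
→ | → 011111111111111 = 16383
→ << 1 (mod 2^15) → 111111111111110 = 32766
0b110001000000100 = 110001000000100
→ ^ → 001110111111010 = 7674

7674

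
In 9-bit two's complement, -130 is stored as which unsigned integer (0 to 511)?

130 in 9 bits: 010000010
Invert: 101111101
Add 1:  101111110 = 382
(Check: 2^9 - 130 = 512 - 130 = 382.)

382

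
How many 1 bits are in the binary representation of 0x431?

0x431 = 10000110001
Count the 1s: 1 + 1 + 1 + 1 = 4

4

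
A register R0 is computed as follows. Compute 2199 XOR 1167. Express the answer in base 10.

3096

2199 = 100010010111
1167 = 010010001111
XOR → 110000011000 = 3096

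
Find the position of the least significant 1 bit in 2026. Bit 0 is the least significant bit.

1

2026 = 11111101010
Trailing zeros: 1, so the lowest set bit is bit 1 (value 2).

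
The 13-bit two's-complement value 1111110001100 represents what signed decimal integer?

-116

pattern = 1111110001100 (MSB is 1 ⇒ negative)
Invert: 0000001110011, add 1 → 0000001110100 = 116, so the value is -116.
(Equivalently: 8076 - 2^13 = 8076 - 8192 = -116.)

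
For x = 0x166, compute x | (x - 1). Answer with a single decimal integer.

x = 101100110 = 358
x - 1 = 101100101
OR    = 101100111 = 359
(x | (x - 1) sets all bits below the lowest set bit.)

359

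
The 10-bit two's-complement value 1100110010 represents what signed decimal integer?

pattern = 1100110010 (MSB is 1 ⇒ negative)
Invert: 0011001101, add 1 → 0011001110 = 206, so the value is -206.
(Equivalently: 818 - 2^10 = 818 - 1024 = -206.)

-206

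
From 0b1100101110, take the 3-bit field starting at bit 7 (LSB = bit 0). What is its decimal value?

v = 1100101110
Shift right by 7: 110
Mask low 3 bits: 110 = 6

6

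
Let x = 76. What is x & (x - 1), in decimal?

x = 1001100 = 76
x - 1 = 1001011
AND   = 1001000 = 72
(x & (x - 1) clears the lowest set bit of x.)

72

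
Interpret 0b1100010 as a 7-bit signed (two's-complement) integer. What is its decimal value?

-30

pattern = 1100010 (MSB is 1 ⇒ negative)
Invert: 0011101, add 1 → 0011110 = 30, so the value is -30.
(Equivalently: 98 - 2^7 = 98 - 128 = -30.)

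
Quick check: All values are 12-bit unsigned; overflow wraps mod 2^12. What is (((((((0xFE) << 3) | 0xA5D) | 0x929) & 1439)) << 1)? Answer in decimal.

0xFE = 000011111110
→ << 3 (mod 2^12) → 011111110000 = 2032
0xA5D = 101001011101
→ | → 111111111101 = 4093
0x929 = 100100101001
→ | → 111111111101 = 4093
1439 = 010110011111
→ & → 010110011101 = 1437
→ << 1 (mod 2^12) → 101100111010 = 2874

2874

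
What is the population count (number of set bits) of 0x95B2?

0x95B2 = 1001010110110010
Count the 1s: 1 + 1 + 1 + 1 + 1 + 1 + 1 + 1 = 8

8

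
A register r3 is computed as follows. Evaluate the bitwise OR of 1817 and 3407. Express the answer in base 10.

3935

1817 = 011100011001
3407 = 110101001111
 OR → 111101011111 = 3935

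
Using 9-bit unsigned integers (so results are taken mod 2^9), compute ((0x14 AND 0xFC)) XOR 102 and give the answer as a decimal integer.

114

0x14 = 000010100
0xFC = 011111100
→ AND → 000010100 = 20
102 = 001100110
→ XOR → 001110010 = 114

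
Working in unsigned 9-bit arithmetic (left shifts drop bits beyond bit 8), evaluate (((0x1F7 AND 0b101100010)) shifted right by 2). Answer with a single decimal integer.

88

0x1F7 = 111110111
0b101100010 = 101100010
→ AND → 101100010 = 354
→ shifted right by 2 → 001011000 = 88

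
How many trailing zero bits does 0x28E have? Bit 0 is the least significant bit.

0x28E = 1010001110
Trailing zeros: 1, so the lowest set bit is bit 1 (value 2).

1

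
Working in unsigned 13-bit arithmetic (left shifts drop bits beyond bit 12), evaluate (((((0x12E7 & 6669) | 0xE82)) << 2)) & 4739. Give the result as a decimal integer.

0x12E7 = 1001011100111
6669 = 1101000001101
→ & → 1001000000101 = 4613
0xE82 = 0111010000010
→ | → 1111010000111 = 7815
→ << 2 (mod 2^13) → 1101000011100 = 6684
4739 = 1001010000011
→ & → 1001000000000 = 4608

4608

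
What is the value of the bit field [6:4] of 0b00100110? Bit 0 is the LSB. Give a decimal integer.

v = 00100110
Shift right by 4: 0010
Mask low 3 bits: 010 = 2

2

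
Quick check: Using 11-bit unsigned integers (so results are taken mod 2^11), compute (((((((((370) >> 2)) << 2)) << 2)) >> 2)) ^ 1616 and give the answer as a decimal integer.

1824

370 = 00101110010
→ >> 2 → 00001011100 = 92
→ << 2 (mod 2^11) → 00101110000 = 368
→ << 2 (mod 2^11) → 10111000000 = 1472
→ >> 2 → 00101110000 = 368
1616 = 11001010000
→ ^ → 11100100000 = 1824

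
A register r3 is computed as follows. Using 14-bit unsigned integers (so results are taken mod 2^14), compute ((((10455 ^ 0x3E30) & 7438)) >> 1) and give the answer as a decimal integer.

10455 = 10100011010111
0x3E30 = 11111000110000
→ ^ → 01011011100111 = 5863
7438 = 01110100001110
→ & → 01010000000110 = 5126
→ >> 1 → 00101000000011 = 2563

2563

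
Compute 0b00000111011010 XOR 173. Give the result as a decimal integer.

375

a = 111011010
173 = 010101101
XOR → 101110111 = 375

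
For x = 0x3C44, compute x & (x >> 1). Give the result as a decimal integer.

x = 11110001000100 = 15428
x>>1 = 01111000100010
AND  = 01110000000000 = 7168
(x & (x >> 1) has a 1 wherever x has two consecutive 1 bits.)

7168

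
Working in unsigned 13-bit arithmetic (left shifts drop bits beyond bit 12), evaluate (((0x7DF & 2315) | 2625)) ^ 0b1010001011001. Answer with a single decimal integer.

0x7DF = 0011111011111
2315 = 0100100001011
→ & → 0000100001011 = 267
2625 = 0101001000001
→ | → 0101101001011 = 2891
0b1010001011001 = 1010001011001
→ ^ → 1111100010010 = 7954

7954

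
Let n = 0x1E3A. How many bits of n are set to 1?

0x1E3A = 1111000111010
Count the 1s: 1 + 1 + 1 + 1 + 1 + 1 + 1 + 1 = 8

8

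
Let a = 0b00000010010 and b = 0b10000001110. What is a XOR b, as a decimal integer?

a = 00000010010
b = 10000001110
XOR → 10000011100 = 1052

1052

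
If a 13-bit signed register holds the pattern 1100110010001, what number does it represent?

-1647

pattern = 1100110010001 (MSB is 1 ⇒ negative)
Invert: 0011001101110, add 1 → 0011001101111 = 1647, so the value is -1647.
(Equivalently: 6545 - 2^13 = 6545 - 8192 = -1647.)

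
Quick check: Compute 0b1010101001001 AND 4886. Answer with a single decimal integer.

4352

a = 1010101001001
4886 = 1001100010110
AND → 1000100000000 = 4352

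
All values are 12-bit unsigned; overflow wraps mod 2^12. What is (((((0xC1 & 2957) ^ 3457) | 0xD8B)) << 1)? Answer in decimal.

0xC1 = 000011000001
2957 = 101110001101
→ & → 000010000001 = 129
3457 = 110110000001
→ ^ → 110100000000 = 3328
0xD8B = 110110001011
→ | → 110110001011 = 3467
→ << 1 (mod 2^12) → 101100010110 = 2838

2838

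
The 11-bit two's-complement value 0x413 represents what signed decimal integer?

pattern = 10000010011 (MSB is 1 ⇒ negative)
Invert: 01111101100, add 1 → 01111101101 = 1005, so the value is -1005.
(Equivalently: 1043 - 2^11 = 1043 - 2048 = -1005.)

-1005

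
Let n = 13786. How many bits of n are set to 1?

13786 = 11010111011010
Count the 1s: 1 + 1 + 1 + 1 + 1 + 1 + 1 + 1 + 1 = 9

9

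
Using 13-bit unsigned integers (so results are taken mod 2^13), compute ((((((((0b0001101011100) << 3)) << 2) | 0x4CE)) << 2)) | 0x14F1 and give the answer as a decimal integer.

8185

0b0001101011100 = 0001101011100
→ << 3 (mod 2^13) → 1101011100000 = 6880
→ << 2 (mod 2^13) → 0101110000000 = 2944
0x4CE = 0010011001110
→ | → 0111111001110 = 4046
→ << 2 (mod 2^13) → 1111100111000 = 7992
0x14F1 = 1010011110001
→ | → 1111111111001 = 8185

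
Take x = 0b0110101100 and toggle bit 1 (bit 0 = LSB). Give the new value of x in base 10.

430

x = 0110101100
bit 1 is currently 0; toggle it via x ^ (1 << 1) = x ^ 2
→ 0110101110 = 430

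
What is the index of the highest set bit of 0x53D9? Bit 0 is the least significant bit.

0x53D9 = 101001111011001
The topmost 1 is at position 14 (since 2^14 = 16384 ≤ 21465 < 32768).

14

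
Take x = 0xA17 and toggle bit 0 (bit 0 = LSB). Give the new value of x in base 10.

x = 101000010111
bit 0 is currently 1; toggle it via x ^ (1 << 0) = x ^ 1
→ 101000010110 = 2582

2582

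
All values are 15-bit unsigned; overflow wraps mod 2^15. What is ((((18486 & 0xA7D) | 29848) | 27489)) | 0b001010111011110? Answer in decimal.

32767

18486 = 100100000110110
0xA7D = 000101001111101
→ & → 000100000110100 = 2100
29848 = 111010010011000
→ | → 111110010111100 = 31932
27489 = 110101101100001
→ | → 111111111111101 = 32765
0b001010111011110 = 001010111011110
→ | → 111111111111111 = 32767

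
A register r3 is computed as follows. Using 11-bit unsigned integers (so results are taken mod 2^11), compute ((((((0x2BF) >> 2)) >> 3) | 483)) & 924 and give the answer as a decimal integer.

0x2BF = 01010111111
→ >> 2 → 00010101111 = 175
→ >> 3 → 00000010101 = 21
483 = 00111100011
→ | → 00111110111 = 503
924 = 01110011100
→ & → 00110010100 = 404

404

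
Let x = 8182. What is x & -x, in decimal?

x = 1111111110110 = 8182
-x (two's complement) = …0000000001010
AND   = 0000000000010 = 2
(x & -x isolates the lowest set bit of x.)

2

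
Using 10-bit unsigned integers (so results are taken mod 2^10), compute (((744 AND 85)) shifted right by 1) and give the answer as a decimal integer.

32

744 = 1011101000
85 = 0001010101
→ AND → 0001000000 = 64
→ shifted right by 1 → 0000100000 = 32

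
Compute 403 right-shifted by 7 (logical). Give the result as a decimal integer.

403 = 110010011
shift right by 7 → 000000011 = 3
(equivalently, floor(403 / 128))

3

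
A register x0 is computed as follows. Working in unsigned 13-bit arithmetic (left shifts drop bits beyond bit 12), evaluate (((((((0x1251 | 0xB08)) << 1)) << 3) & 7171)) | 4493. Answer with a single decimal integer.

0x1251 = 1001001010001
0xB08 = 0101100001000
→ | → 1101101011001 = 7001
→ << 1 (mod 2^13) → 1011010110010 = 5810
→ << 3 (mod 2^13) → 1010110010000 = 5520
7171 = 1110000000011
→ & → 1010000000000 = 5120
4493 = 1000110001101
→ | → 1010110001101 = 5517

5517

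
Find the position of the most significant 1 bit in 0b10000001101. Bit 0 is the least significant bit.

0b10000001101 = 10000001101
The topmost 1 is at position 10 (since 2^10 = 1024 ≤ 1037 < 2048).

10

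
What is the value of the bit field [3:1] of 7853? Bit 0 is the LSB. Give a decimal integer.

v = 1111010101101
Shift right by 1: 111101010110
Mask low 3 bits: 110 = 6

6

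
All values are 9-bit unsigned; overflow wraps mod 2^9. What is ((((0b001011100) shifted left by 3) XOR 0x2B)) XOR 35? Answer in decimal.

0b001011100 = 001011100
→ shifted left by 3 (mod 2^9) → 011100000 = 224
0x2B = 000101011
→ XOR → 011001011 = 203
35 = 000100011
→ XOR → 011101000 = 232

232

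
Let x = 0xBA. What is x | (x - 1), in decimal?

187

x = 10111010 = 186
x - 1 = 10111001
OR    = 10111011 = 187
(x | (x - 1) sets all bits below the lowest set bit.)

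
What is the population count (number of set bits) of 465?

5

465 = 111010001
Count the 1s: 1 + 1 + 1 + 1 + 1 = 5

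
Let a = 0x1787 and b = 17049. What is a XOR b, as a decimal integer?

0x1787 = 001011110000111
17049 = 100001010011001
XOR → 101010100011110 = 21790

21790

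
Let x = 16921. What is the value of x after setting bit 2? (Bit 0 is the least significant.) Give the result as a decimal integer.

x = 100001000011001
bit 2 is currently 0; set it via x | (1 << 2) = x | 4
→ 100001000011101 = 16925

16925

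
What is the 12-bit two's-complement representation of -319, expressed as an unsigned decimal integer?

3777

319 in 12 bits: 000100111111
Invert: 111011000000
Add 1:  111011000001 = 3777
(Check: 2^12 - 319 = 4096 - 319 = 3777.)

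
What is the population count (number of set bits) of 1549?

5

1549 = 11000001101
Count the 1s: 1 + 1 + 1 + 1 + 1 = 5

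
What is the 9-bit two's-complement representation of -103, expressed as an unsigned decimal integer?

103 in 9 bits: 001100111
Invert: 110011000
Add 1:  110011001 = 409
(Check: 2^9 - 103 = 512 - 103 = 409.)

409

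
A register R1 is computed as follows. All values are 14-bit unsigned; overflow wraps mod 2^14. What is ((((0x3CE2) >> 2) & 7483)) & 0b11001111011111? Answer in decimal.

0x3CE2 = 11110011100010
→ >> 2 → 00111100111000 = 3896
7483 = 01110100111011
→ & → 00110100111000 = 3384
0b11001111011111 = 11001111011111
→ & → 00000100011000 = 280

280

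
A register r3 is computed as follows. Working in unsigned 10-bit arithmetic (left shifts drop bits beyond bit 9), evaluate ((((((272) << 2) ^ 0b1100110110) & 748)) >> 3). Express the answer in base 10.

272 = 0100010000
→ << 2 (mod 2^10) → 0001000000 = 64
0b1100110110 = 1100110110
→ ^ → 1101110110 = 886
748 = 1011101100
→ & → 1001100100 = 612
→ >> 3 → 0001001100 = 76

76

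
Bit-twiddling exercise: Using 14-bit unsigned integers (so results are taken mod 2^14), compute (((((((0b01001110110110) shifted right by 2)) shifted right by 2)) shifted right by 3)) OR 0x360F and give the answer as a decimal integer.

13871

0b01001110110110 = 01001110110110
→ shifted right by 2 → 00010011101101 = 1261
→ shifted right by 2 → 00000100111011 = 315
→ shifted right by 3 → 00000000100111 = 39
0x360F = 11011000001111
→ OR → 11011000101111 = 13871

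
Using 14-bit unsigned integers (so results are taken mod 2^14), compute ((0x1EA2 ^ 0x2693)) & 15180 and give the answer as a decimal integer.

14336

0x1EA2 = 01111010100010
0x2693 = 10011010010011
→ ^ → 11100000110001 = 14385
15180 = 11101101001100
→ & → 11100000000000 = 14336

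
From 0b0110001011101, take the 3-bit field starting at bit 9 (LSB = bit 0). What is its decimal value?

6

v = 0110001011101
Shift right by 9: 0110
Mask low 3 bits: 110 = 6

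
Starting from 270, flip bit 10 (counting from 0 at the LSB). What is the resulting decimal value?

x = 00100001110
bit 10 is currently 0; toggle it via x ^ (1 << 10) = x ^ 1024
→ 10100001110 = 1294

1294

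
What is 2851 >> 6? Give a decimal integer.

2851 = 101100100011
shift right by 6 → 000000101100 = 44
(equivalently, floor(2851 / 64))

44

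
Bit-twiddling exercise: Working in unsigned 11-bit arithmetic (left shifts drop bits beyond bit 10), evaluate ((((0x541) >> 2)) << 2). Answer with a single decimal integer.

1344

0x541 = 10101000001
→ >> 2 → 00101010000 = 336
→ << 2 (mod 2^11) → 10101000000 = 1344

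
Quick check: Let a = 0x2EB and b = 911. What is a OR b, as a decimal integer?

0x2EB = 1011101011
911 = 1110001111
 OR → 1111101111 = 1007

1007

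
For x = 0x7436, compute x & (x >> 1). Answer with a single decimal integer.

x = 111010000110110 = 29750
x>>1 = 011101000011011
AND  = 011000000010010 = 12306
(x & (x >> 1) has a 1 wherever x has two consecutive 1 bits.)

12306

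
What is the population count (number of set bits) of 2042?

2042 = 11111111010
Count the 1s: 1 + 1 + 1 + 1 + 1 + 1 + 1 + 1 + 1 = 9

9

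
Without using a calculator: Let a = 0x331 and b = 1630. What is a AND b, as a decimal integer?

0x331 = 01100110001
1630 = 11001011110
AND → 01000010000 = 528

528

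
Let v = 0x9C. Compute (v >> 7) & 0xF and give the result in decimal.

1

v = 00010011100
Shift right by 7: 0001
Mask low 4 bits: 0001 = 1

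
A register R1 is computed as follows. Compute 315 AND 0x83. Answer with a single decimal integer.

315 = 100111011
0x83 = 010000011
AND → 000000011 = 3

3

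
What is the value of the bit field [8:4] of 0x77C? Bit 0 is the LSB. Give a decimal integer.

v = 11101111100
Shift right by 4: 1110111
Mask low 5 bits: 10111 = 23

23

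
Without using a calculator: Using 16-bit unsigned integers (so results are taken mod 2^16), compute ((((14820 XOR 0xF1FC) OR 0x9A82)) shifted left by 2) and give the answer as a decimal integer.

14820 = 0011100111100100
0xF1FC = 1111000111111100
→ XOR → 1100100000011000 = 51224
0x9A82 = 1001101010000010
→ OR → 1101101010011010 = 55962
→ shifted left by 2 (mod 2^16) → 0110101001101000 = 27240

27240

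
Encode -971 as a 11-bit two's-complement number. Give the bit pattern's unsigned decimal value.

1077

971 in 11 bits: 01111001011
Invert: 10000110100
Add 1:  10000110101 = 1077
(Check: 2^11 - 971 = 2048 - 971 = 1077.)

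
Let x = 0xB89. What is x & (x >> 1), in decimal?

384

x = 101110001001 = 2953
x>>1 = 010111000100
AND  = 000110000000 = 384
(x & (x >> 1) has a 1 wherever x has two consecutive 1 bits.)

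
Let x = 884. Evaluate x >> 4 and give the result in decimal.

884 = 1101110100
shift right by 4 → 0000110111 = 55
(equivalently, floor(884 / 16))

55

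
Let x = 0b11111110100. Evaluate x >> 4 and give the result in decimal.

127

x = 11111110100
shift right by 4 → 00001111111 = 127
(equivalently, floor(2036 / 16))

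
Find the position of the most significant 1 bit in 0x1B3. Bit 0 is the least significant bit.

0x1B3 = 110110011
The topmost 1 is at position 8 (since 2^8 = 256 ≤ 435 < 512).

8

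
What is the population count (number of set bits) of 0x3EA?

7

0x3EA = 1111101010
Count the 1s: 1 + 1 + 1 + 1 + 1 + 1 + 1 = 7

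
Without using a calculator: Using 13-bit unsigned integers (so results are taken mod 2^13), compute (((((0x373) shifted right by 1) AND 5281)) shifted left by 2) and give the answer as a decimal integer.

644

0x373 = 0001101110011
→ shifted right by 1 → 0000110111001 = 441
5281 = 1010010100001
→ AND → 0000010100001 = 161
→ shifted left by 2 (mod 2^13) → 0001010000100 = 644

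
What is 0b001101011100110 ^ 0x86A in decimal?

4748

a = 1101011100110
0x86A = 0100001101010
XOR → 1001010001100 = 4748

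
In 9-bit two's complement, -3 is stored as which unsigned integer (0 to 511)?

509

3 in 9 bits: 000000011
Invert: 111111100
Add 1:  111111101 = 509
(Check: 2^9 - 3 = 512 - 3 = 509.)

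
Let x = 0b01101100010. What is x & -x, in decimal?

x = 1101100010 = 866
-x (two's complement) = …0010011110
AND   = 0000000010 = 2
(x & -x isolates the lowest set bit of x.)

2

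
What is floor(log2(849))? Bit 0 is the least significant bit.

9

849 = 1101010001
The topmost 1 is at position 9 (since 2^9 = 512 ≤ 849 < 1024).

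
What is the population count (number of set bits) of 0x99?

0x99 = 10011001
Count the 1s: 1 + 1 + 1 + 1 = 4

4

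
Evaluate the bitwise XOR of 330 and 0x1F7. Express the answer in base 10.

189

330 = 101001010
0x1F7 = 111110111
XOR → 010111101 = 189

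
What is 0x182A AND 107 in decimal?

0x182A = 1100000101010
107 = 0000001101011
AND → 0000000101010 = 42

42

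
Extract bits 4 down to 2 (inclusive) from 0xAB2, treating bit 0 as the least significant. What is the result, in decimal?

v = 00101010110010
Shift right by 2: 001010101100
Mask low 3 bits: 100 = 4

4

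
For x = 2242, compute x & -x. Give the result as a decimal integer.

x = 100011000010 = 2242
-x (two's complement) = …011100111110
AND   = 000000000010 = 2
(x & -x isolates the lowest set bit of x.)

2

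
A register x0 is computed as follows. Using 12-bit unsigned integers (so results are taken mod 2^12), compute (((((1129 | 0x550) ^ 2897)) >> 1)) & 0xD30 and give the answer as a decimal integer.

1129 = 010001101001
0x550 = 010101010000
→ | → 010101111001 = 1401
2897 = 101101010001
→ ^ → 111000101000 = 3624
→ >> 1 → 011100010100 = 1812
0xD30 = 110100110000
→ & → 010100010000 = 1296

1296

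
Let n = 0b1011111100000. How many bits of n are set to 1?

7

n = 1011111100000
Count the 1s: 1 + 1 + 1 + 1 + 1 + 1 + 1 = 7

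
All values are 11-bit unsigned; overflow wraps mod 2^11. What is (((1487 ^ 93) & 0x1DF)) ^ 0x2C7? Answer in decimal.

853

1487 = 10111001111
93 = 00001011101
→ ^ → 10110010010 = 1426
0x1DF = 00111011111
→ & → 00110010010 = 402
0x2C7 = 01011000111
→ ^ → 01101010101 = 853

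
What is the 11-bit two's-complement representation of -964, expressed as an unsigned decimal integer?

964 in 11 bits: 01111000100
Invert: 10000111011
Add 1:  10000111100 = 1084
(Check: 2^11 - 964 = 2048 - 964 = 1084.)

1084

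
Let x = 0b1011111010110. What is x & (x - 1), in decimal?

6100

x = 1011111010110 = 6102
x - 1 = 1011111010101
AND   = 1011111010100 = 6100
(x & (x - 1) clears the lowest set bit of x.)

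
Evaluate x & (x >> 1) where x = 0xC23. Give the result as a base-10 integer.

1025

x = 110000100011 = 3107
x>>1 = 011000010001
AND  = 010000000001 = 1025
(x & (x >> 1) has a 1 wherever x has two consecutive 1 bits.)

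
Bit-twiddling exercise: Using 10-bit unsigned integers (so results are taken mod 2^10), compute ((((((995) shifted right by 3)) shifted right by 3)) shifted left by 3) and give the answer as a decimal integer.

995 = 1111100011
→ shifted right by 3 → 0001111100 = 124
→ shifted right by 3 → 0000001111 = 15
→ shifted left by 3 (mod 2^10) → 0001111000 = 120

120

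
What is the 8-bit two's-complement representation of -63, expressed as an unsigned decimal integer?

193

63 in 8 bits: 00111111
Invert: 11000000
Add 1:  11000001 = 193
(Check: 2^8 - 63 = 256 - 63 = 193.)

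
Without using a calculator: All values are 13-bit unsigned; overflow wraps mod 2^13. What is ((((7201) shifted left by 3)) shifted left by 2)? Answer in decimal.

7201 = 1110000100001
→ shifted left by 3 (mod 2^13) → 0000100001000 = 264
→ shifted left by 2 (mod 2^13) → 0010000100000 = 1056

1056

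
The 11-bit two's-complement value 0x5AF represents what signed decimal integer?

pattern = 10110101111 (MSB is 1 ⇒ negative)
Invert: 01001010000, add 1 → 01001010001 = 593, so the value is -593.
(Equivalently: 1455 - 2^11 = 1455 - 2048 = -593.)

-593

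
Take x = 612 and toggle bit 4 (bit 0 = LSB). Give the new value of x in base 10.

628

x = 1001100100
bit 4 is currently 0; toggle it via x ^ (1 << 4) = x ^ 16
→ 1001110100 = 628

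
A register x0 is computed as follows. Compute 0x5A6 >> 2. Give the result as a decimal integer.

361

0x5A6 = 10110100110
shift right by 2 → 00101101001 = 361
(equivalently, floor(1446 / 4))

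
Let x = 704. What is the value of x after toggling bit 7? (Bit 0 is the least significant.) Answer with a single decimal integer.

x = 1011000000
bit 7 is currently 1; toggle it via x ^ (1 << 7) = x ^ 128
→ 1001000000 = 576

576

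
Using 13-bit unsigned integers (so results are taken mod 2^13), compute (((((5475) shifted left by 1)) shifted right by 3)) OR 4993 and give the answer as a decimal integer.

5081

5475 = 1010101100011
→ shifted left by 1 (mod 2^13) → 0101011000110 = 2758
→ shifted right by 3 → 0000101011000 = 344
4993 = 1001110000001
→ OR → 1001111011001 = 5081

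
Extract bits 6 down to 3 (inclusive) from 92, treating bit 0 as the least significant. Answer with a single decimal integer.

11

v = 00001011100
Shift right by 3: 00001011
Mask low 4 bits: 1011 = 11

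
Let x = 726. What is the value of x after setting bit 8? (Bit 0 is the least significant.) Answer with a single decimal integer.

x = 001011010110
bit 8 is currently 0; set it via x | (1 << 8) = x | 256
→ 001111010110 = 982

982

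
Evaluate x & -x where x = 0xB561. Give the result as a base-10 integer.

1

x = 1011010101100001 = 46433
-x (two's complement) = …0100101010011111
AND   = 0000000000000001 = 1
(x & -x isolates the lowest set bit of x.)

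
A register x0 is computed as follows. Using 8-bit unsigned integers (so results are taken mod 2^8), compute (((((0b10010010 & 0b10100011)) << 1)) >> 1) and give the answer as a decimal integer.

2

0b10010010 = 10010010
0b10100011 = 10100011
→ & → 10000010 = 130
→ << 1 (mod 2^8) → 00000100 = 4
→ >> 1 → 00000010 = 2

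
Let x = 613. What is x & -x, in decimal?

1

x = 1001100101 = 613
-x (two's complement) = …0110011011
AND   = 0000000001 = 1
(x & -x isolates the lowest set bit of x.)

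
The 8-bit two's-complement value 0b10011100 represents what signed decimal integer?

pattern = 10011100 (MSB is 1 ⇒ negative)
Invert: 01100011, add 1 → 01100100 = 100, so the value is -100.
(Equivalently: 156 - 2^8 = 156 - 256 = -100.)

-100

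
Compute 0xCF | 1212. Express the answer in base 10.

0xCF = 00011001111
1212 = 10010111100
 OR → 10011111111 = 1279

1279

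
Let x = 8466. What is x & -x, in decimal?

2

x = 10000100010010 = 8466
-x (two's complement) = …01111011101110
AND   = 00000000000010 = 2
(x & -x isolates the lowest set bit of x.)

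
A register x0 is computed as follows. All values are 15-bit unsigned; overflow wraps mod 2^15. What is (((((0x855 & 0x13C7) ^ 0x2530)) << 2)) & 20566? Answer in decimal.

4180

0x855 = 000100001010101
0x13C7 = 001001111000111
→ & → 000000001000101 = 69
0x2530 = 010010100110000
→ ^ → 010010101110101 = 9589
→ << 2 (mod 2^15) → 001010111010100 = 5588
20566 = 101000001010110
→ & → 001000001010100 = 4180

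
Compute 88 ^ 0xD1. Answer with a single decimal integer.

137

88 = 01011000
0xD1 = 11010001
XOR → 10001001 = 137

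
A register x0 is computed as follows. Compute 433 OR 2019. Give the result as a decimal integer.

433 = 00110110001
2019 = 11111100011
 OR → 11111110011 = 2035

2035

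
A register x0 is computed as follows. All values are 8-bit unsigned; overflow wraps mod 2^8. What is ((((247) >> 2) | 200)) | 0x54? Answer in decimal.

253

247 = 11110111
→ >> 2 → 00111101 = 61
200 = 11001000
→ | → 11111101 = 253
0x54 = 01010100
→ | → 11111101 = 253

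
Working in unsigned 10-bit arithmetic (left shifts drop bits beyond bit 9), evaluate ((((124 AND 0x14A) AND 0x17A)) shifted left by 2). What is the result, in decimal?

124 = 0001111100
0x14A = 0101001010
→ AND → 0001001000 = 72
0x17A = 0101111010
→ AND → 0001001000 = 72
→ shifted left by 2 (mod 2^10) → 0100100000 = 288

288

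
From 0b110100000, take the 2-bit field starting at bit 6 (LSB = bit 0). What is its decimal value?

2

v = 110100000
Shift right by 6: 110
Mask low 2 bits: 10 = 2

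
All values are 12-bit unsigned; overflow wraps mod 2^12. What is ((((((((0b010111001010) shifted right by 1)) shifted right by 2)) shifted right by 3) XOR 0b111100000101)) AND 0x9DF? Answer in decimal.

2322

0b010111001010 = 010111001010
→ shifted right by 1 → 001011100101 = 741
→ shifted right by 2 → 000010111001 = 185
→ shifted right by 3 → 000000010111 = 23
0b111100000101 = 111100000101
→ XOR → 111100010010 = 3858
0x9DF = 100111011111
→ AND → 100100010010 = 2322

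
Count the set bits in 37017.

37017 = 1001000010011001
Count the 1s: 1 + 1 + 1 + 1 + 1 + 1 = 6

6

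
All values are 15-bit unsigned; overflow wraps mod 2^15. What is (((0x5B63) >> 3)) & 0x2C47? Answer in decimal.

0x5B63 = 101101101100011
→ >> 3 → 000101101101100 = 2924
0x2C47 = 010110001000111
→ & → 000100001000100 = 2116

2116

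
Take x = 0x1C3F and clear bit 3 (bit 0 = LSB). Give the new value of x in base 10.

x = 01110000111111
bit 3 is currently 1; clear it via x & ~(1 << 3) = x & ~8
→ 01110000110111 = 7223

7223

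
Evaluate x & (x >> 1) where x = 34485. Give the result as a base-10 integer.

528

x = 1000011010110101 = 34485
x>>1 = 0100001101011010
AND  = 0000001000010000 = 528
(x & (x >> 1) has a 1 wherever x has two consecutive 1 bits.)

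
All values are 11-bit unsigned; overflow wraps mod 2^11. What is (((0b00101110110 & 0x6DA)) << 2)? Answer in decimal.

328

0b00101110110 = 00101110110
0x6DA = 11011011010
→ & → 00001010010 = 82
→ << 2 (mod 2^11) → 00101001000 = 328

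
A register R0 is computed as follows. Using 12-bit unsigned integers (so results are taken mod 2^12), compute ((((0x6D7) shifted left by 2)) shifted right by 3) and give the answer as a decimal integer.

363

0x6D7 = 011011010111
→ shifted left by 2 (mod 2^12) → 101101011100 = 2908
→ shifted right by 3 → 000101101011 = 363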